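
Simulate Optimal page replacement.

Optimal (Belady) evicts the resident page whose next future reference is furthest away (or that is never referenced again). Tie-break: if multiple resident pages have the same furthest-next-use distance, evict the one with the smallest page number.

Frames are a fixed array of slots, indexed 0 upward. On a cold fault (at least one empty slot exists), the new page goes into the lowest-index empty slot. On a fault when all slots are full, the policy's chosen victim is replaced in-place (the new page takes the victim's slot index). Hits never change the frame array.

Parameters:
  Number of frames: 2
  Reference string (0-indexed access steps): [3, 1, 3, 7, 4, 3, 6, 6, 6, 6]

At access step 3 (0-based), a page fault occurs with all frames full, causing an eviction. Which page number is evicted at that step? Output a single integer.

Step 0: ref 3 -> FAULT, frames=[3,-]
Step 1: ref 1 -> FAULT, frames=[3,1]
Step 2: ref 3 -> HIT, frames=[3,1]
Step 3: ref 7 -> FAULT, evict 1, frames=[3,7]
At step 3: evicted page 1

Answer: 1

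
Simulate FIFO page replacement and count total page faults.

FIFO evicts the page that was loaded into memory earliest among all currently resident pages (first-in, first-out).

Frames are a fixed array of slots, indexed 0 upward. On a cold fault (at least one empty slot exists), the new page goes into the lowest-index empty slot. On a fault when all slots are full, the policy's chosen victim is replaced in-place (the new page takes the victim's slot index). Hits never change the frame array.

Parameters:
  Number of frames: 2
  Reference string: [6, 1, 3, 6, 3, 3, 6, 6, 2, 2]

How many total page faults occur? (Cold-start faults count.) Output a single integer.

Answer: 5

Derivation:
Step 0: ref 6 → FAULT, frames=[6,-]
Step 1: ref 1 → FAULT, frames=[6,1]
Step 2: ref 3 → FAULT (evict 6), frames=[3,1]
Step 3: ref 6 → FAULT (evict 1), frames=[3,6]
Step 4: ref 3 → HIT, frames=[3,6]
Step 5: ref 3 → HIT, frames=[3,6]
Step 6: ref 6 → HIT, frames=[3,6]
Step 7: ref 6 → HIT, frames=[3,6]
Step 8: ref 2 → FAULT (evict 3), frames=[2,6]
Step 9: ref 2 → HIT, frames=[2,6]
Total faults: 5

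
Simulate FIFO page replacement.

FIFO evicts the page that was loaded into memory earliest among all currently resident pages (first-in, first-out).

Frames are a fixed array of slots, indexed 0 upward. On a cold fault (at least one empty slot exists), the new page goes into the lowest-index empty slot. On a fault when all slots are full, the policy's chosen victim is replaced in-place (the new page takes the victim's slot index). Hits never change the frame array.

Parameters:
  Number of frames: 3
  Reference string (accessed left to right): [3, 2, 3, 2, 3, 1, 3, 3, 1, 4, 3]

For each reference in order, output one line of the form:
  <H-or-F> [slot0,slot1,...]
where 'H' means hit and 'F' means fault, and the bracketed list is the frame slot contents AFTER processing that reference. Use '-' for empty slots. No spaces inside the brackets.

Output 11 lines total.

F [3,-,-]
F [3,2,-]
H [3,2,-]
H [3,2,-]
H [3,2,-]
F [3,2,1]
H [3,2,1]
H [3,2,1]
H [3,2,1]
F [4,2,1]
F [4,3,1]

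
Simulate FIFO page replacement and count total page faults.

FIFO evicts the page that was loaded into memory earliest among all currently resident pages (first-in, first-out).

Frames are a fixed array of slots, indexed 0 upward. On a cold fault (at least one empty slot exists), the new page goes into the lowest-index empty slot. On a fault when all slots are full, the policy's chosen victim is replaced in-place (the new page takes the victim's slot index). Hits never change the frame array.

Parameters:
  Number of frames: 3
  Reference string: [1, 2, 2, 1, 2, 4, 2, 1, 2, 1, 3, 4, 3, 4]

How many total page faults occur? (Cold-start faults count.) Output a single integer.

Answer: 4

Derivation:
Step 0: ref 1 → FAULT, frames=[1,-,-]
Step 1: ref 2 → FAULT, frames=[1,2,-]
Step 2: ref 2 → HIT, frames=[1,2,-]
Step 3: ref 1 → HIT, frames=[1,2,-]
Step 4: ref 2 → HIT, frames=[1,2,-]
Step 5: ref 4 → FAULT, frames=[1,2,4]
Step 6: ref 2 → HIT, frames=[1,2,4]
Step 7: ref 1 → HIT, frames=[1,2,4]
Step 8: ref 2 → HIT, frames=[1,2,4]
Step 9: ref 1 → HIT, frames=[1,2,4]
Step 10: ref 3 → FAULT (evict 1), frames=[3,2,4]
Step 11: ref 4 → HIT, frames=[3,2,4]
Step 12: ref 3 → HIT, frames=[3,2,4]
Step 13: ref 4 → HIT, frames=[3,2,4]
Total faults: 4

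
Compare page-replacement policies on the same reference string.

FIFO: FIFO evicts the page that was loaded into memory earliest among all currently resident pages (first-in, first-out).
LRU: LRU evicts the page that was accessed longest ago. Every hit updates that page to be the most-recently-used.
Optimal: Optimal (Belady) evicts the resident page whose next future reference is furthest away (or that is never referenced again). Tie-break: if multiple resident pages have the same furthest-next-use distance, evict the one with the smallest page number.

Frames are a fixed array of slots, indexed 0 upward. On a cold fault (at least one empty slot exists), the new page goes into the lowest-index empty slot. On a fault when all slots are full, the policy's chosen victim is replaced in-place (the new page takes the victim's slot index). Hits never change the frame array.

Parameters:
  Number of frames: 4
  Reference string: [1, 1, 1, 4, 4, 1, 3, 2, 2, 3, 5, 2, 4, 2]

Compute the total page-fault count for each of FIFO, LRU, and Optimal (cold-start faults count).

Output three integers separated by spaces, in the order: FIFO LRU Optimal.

Answer: 5 6 5

Derivation:
--- FIFO ---
  step 0: ref 1 -> FAULT, frames=[1,-,-,-] (faults so far: 1)
  step 1: ref 1 -> HIT, frames=[1,-,-,-] (faults so far: 1)
  step 2: ref 1 -> HIT, frames=[1,-,-,-] (faults so far: 1)
  step 3: ref 4 -> FAULT, frames=[1,4,-,-] (faults so far: 2)
  step 4: ref 4 -> HIT, frames=[1,4,-,-] (faults so far: 2)
  step 5: ref 1 -> HIT, frames=[1,4,-,-] (faults so far: 2)
  step 6: ref 3 -> FAULT, frames=[1,4,3,-] (faults so far: 3)
  step 7: ref 2 -> FAULT, frames=[1,4,3,2] (faults so far: 4)
  step 8: ref 2 -> HIT, frames=[1,4,3,2] (faults so far: 4)
  step 9: ref 3 -> HIT, frames=[1,4,3,2] (faults so far: 4)
  step 10: ref 5 -> FAULT, evict 1, frames=[5,4,3,2] (faults so far: 5)
  step 11: ref 2 -> HIT, frames=[5,4,3,2] (faults so far: 5)
  step 12: ref 4 -> HIT, frames=[5,4,3,2] (faults so far: 5)
  step 13: ref 2 -> HIT, frames=[5,4,3,2] (faults so far: 5)
  FIFO total faults: 5
--- LRU ---
  step 0: ref 1 -> FAULT, frames=[1,-,-,-] (faults so far: 1)
  step 1: ref 1 -> HIT, frames=[1,-,-,-] (faults so far: 1)
  step 2: ref 1 -> HIT, frames=[1,-,-,-] (faults so far: 1)
  step 3: ref 4 -> FAULT, frames=[1,4,-,-] (faults so far: 2)
  step 4: ref 4 -> HIT, frames=[1,4,-,-] (faults so far: 2)
  step 5: ref 1 -> HIT, frames=[1,4,-,-] (faults so far: 2)
  step 6: ref 3 -> FAULT, frames=[1,4,3,-] (faults so far: 3)
  step 7: ref 2 -> FAULT, frames=[1,4,3,2] (faults so far: 4)
  step 8: ref 2 -> HIT, frames=[1,4,3,2] (faults so far: 4)
  step 9: ref 3 -> HIT, frames=[1,4,3,2] (faults so far: 4)
  step 10: ref 5 -> FAULT, evict 4, frames=[1,5,3,2] (faults so far: 5)
  step 11: ref 2 -> HIT, frames=[1,5,3,2] (faults so far: 5)
  step 12: ref 4 -> FAULT, evict 1, frames=[4,5,3,2] (faults so far: 6)
  step 13: ref 2 -> HIT, frames=[4,5,3,2] (faults so far: 6)
  LRU total faults: 6
--- Optimal ---
  step 0: ref 1 -> FAULT, frames=[1,-,-,-] (faults so far: 1)
  step 1: ref 1 -> HIT, frames=[1,-,-,-] (faults so far: 1)
  step 2: ref 1 -> HIT, frames=[1,-,-,-] (faults so far: 1)
  step 3: ref 4 -> FAULT, frames=[1,4,-,-] (faults so far: 2)
  step 4: ref 4 -> HIT, frames=[1,4,-,-] (faults so far: 2)
  step 5: ref 1 -> HIT, frames=[1,4,-,-] (faults so far: 2)
  step 6: ref 3 -> FAULT, frames=[1,4,3,-] (faults so far: 3)
  step 7: ref 2 -> FAULT, frames=[1,4,3,2] (faults so far: 4)
  step 8: ref 2 -> HIT, frames=[1,4,3,2] (faults so far: 4)
  step 9: ref 3 -> HIT, frames=[1,4,3,2] (faults so far: 4)
  step 10: ref 5 -> FAULT, evict 1, frames=[5,4,3,2] (faults so far: 5)
  step 11: ref 2 -> HIT, frames=[5,4,3,2] (faults so far: 5)
  step 12: ref 4 -> HIT, frames=[5,4,3,2] (faults so far: 5)
  step 13: ref 2 -> HIT, frames=[5,4,3,2] (faults so far: 5)
  Optimal total faults: 5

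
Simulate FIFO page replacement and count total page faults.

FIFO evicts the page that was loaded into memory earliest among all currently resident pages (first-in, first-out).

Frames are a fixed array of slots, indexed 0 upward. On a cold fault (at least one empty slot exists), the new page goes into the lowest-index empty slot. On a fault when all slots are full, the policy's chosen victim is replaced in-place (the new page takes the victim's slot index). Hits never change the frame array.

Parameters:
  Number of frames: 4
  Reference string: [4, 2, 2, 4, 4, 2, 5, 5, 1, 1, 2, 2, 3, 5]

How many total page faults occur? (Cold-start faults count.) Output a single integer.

Step 0: ref 4 → FAULT, frames=[4,-,-,-]
Step 1: ref 2 → FAULT, frames=[4,2,-,-]
Step 2: ref 2 → HIT, frames=[4,2,-,-]
Step 3: ref 4 → HIT, frames=[4,2,-,-]
Step 4: ref 4 → HIT, frames=[4,2,-,-]
Step 5: ref 2 → HIT, frames=[4,2,-,-]
Step 6: ref 5 → FAULT, frames=[4,2,5,-]
Step 7: ref 5 → HIT, frames=[4,2,5,-]
Step 8: ref 1 → FAULT, frames=[4,2,5,1]
Step 9: ref 1 → HIT, frames=[4,2,5,1]
Step 10: ref 2 → HIT, frames=[4,2,5,1]
Step 11: ref 2 → HIT, frames=[4,2,5,1]
Step 12: ref 3 → FAULT (evict 4), frames=[3,2,5,1]
Step 13: ref 5 → HIT, frames=[3,2,5,1]
Total faults: 5

Answer: 5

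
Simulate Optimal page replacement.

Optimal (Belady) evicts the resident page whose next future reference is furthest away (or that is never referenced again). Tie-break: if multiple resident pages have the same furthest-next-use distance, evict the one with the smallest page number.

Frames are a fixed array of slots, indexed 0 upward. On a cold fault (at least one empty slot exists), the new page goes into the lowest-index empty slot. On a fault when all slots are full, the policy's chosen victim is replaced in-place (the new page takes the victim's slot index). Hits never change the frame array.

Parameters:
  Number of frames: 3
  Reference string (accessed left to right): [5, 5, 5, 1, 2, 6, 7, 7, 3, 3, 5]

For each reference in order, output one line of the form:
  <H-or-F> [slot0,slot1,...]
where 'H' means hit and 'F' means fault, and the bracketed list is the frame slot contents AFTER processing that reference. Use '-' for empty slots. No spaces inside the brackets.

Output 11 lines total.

F [5,-,-]
H [5,-,-]
H [5,-,-]
F [5,1,-]
F [5,1,2]
F [5,6,2]
F [5,6,7]
H [5,6,7]
F [5,3,7]
H [5,3,7]
H [5,3,7]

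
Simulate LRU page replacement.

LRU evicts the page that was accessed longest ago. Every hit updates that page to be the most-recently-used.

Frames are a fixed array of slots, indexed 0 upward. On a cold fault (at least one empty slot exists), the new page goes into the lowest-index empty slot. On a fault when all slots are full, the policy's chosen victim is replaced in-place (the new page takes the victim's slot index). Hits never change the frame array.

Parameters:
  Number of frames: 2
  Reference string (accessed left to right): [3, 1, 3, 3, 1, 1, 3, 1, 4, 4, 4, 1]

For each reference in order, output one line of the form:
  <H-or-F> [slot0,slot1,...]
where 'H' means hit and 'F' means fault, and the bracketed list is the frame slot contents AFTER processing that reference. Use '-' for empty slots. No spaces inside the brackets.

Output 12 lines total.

F [3,-]
F [3,1]
H [3,1]
H [3,1]
H [3,1]
H [3,1]
H [3,1]
H [3,1]
F [4,1]
H [4,1]
H [4,1]
H [4,1]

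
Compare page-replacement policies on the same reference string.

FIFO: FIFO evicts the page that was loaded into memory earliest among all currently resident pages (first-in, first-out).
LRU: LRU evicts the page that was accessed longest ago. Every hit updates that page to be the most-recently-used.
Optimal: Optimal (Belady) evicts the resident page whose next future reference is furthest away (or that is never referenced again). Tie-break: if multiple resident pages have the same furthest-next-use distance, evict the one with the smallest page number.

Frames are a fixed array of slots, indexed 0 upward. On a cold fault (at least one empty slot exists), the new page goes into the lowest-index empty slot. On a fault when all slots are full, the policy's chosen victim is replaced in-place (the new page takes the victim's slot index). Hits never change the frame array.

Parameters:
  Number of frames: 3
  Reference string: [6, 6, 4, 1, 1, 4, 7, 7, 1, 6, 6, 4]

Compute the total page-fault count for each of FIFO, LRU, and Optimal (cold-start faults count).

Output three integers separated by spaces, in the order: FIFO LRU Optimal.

Answer: 6 6 5

Derivation:
--- FIFO ---
  step 0: ref 6 -> FAULT, frames=[6,-,-] (faults so far: 1)
  step 1: ref 6 -> HIT, frames=[6,-,-] (faults so far: 1)
  step 2: ref 4 -> FAULT, frames=[6,4,-] (faults so far: 2)
  step 3: ref 1 -> FAULT, frames=[6,4,1] (faults so far: 3)
  step 4: ref 1 -> HIT, frames=[6,4,1] (faults so far: 3)
  step 5: ref 4 -> HIT, frames=[6,4,1] (faults so far: 3)
  step 6: ref 7 -> FAULT, evict 6, frames=[7,4,1] (faults so far: 4)
  step 7: ref 7 -> HIT, frames=[7,4,1] (faults so far: 4)
  step 8: ref 1 -> HIT, frames=[7,4,1] (faults so far: 4)
  step 9: ref 6 -> FAULT, evict 4, frames=[7,6,1] (faults so far: 5)
  step 10: ref 6 -> HIT, frames=[7,6,1] (faults so far: 5)
  step 11: ref 4 -> FAULT, evict 1, frames=[7,6,4] (faults so far: 6)
  FIFO total faults: 6
--- LRU ---
  step 0: ref 6 -> FAULT, frames=[6,-,-] (faults so far: 1)
  step 1: ref 6 -> HIT, frames=[6,-,-] (faults so far: 1)
  step 2: ref 4 -> FAULT, frames=[6,4,-] (faults so far: 2)
  step 3: ref 1 -> FAULT, frames=[6,4,1] (faults so far: 3)
  step 4: ref 1 -> HIT, frames=[6,4,1] (faults so far: 3)
  step 5: ref 4 -> HIT, frames=[6,4,1] (faults so far: 3)
  step 6: ref 7 -> FAULT, evict 6, frames=[7,4,1] (faults so far: 4)
  step 7: ref 7 -> HIT, frames=[7,4,1] (faults so far: 4)
  step 8: ref 1 -> HIT, frames=[7,4,1] (faults so far: 4)
  step 9: ref 6 -> FAULT, evict 4, frames=[7,6,1] (faults so far: 5)
  step 10: ref 6 -> HIT, frames=[7,6,1] (faults so far: 5)
  step 11: ref 4 -> FAULT, evict 7, frames=[4,6,1] (faults so far: 6)
  LRU total faults: 6
--- Optimal ---
  step 0: ref 6 -> FAULT, frames=[6,-,-] (faults so far: 1)
  step 1: ref 6 -> HIT, frames=[6,-,-] (faults so far: 1)
  step 2: ref 4 -> FAULT, frames=[6,4,-] (faults so far: 2)
  step 3: ref 1 -> FAULT, frames=[6,4,1] (faults so far: 3)
  step 4: ref 1 -> HIT, frames=[6,4,1] (faults so far: 3)
  step 5: ref 4 -> HIT, frames=[6,4,1] (faults so far: 3)
  step 6: ref 7 -> FAULT, evict 4, frames=[6,7,1] (faults so far: 4)
  step 7: ref 7 -> HIT, frames=[6,7,1] (faults so far: 4)
  step 8: ref 1 -> HIT, frames=[6,7,1] (faults so far: 4)
  step 9: ref 6 -> HIT, frames=[6,7,1] (faults so far: 4)
  step 10: ref 6 -> HIT, frames=[6,7,1] (faults so far: 4)
  step 11: ref 4 -> FAULT, evict 1, frames=[6,7,4] (faults so far: 5)
  Optimal total faults: 5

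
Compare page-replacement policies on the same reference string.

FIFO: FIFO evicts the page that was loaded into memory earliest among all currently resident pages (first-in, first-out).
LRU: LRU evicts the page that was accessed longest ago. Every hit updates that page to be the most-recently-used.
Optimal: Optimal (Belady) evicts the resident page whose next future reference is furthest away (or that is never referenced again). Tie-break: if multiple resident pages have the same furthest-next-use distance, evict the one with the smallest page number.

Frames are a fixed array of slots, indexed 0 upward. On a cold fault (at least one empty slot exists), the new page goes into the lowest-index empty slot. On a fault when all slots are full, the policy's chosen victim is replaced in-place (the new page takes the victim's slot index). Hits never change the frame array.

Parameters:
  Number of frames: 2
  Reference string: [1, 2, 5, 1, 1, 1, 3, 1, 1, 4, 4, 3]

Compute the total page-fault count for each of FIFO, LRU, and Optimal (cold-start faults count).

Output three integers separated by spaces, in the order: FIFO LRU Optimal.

Answer: 6 7 5

Derivation:
--- FIFO ---
  step 0: ref 1 -> FAULT, frames=[1,-] (faults so far: 1)
  step 1: ref 2 -> FAULT, frames=[1,2] (faults so far: 2)
  step 2: ref 5 -> FAULT, evict 1, frames=[5,2] (faults so far: 3)
  step 3: ref 1 -> FAULT, evict 2, frames=[5,1] (faults so far: 4)
  step 4: ref 1 -> HIT, frames=[5,1] (faults so far: 4)
  step 5: ref 1 -> HIT, frames=[5,1] (faults so far: 4)
  step 6: ref 3 -> FAULT, evict 5, frames=[3,1] (faults so far: 5)
  step 7: ref 1 -> HIT, frames=[3,1] (faults so far: 5)
  step 8: ref 1 -> HIT, frames=[3,1] (faults so far: 5)
  step 9: ref 4 -> FAULT, evict 1, frames=[3,4] (faults so far: 6)
  step 10: ref 4 -> HIT, frames=[3,4] (faults so far: 6)
  step 11: ref 3 -> HIT, frames=[3,4] (faults so far: 6)
  FIFO total faults: 6
--- LRU ---
  step 0: ref 1 -> FAULT, frames=[1,-] (faults so far: 1)
  step 1: ref 2 -> FAULT, frames=[1,2] (faults so far: 2)
  step 2: ref 5 -> FAULT, evict 1, frames=[5,2] (faults so far: 3)
  step 3: ref 1 -> FAULT, evict 2, frames=[5,1] (faults so far: 4)
  step 4: ref 1 -> HIT, frames=[5,1] (faults so far: 4)
  step 5: ref 1 -> HIT, frames=[5,1] (faults so far: 4)
  step 6: ref 3 -> FAULT, evict 5, frames=[3,1] (faults so far: 5)
  step 7: ref 1 -> HIT, frames=[3,1] (faults so far: 5)
  step 8: ref 1 -> HIT, frames=[3,1] (faults so far: 5)
  step 9: ref 4 -> FAULT, evict 3, frames=[4,1] (faults so far: 6)
  step 10: ref 4 -> HIT, frames=[4,1] (faults so far: 6)
  step 11: ref 3 -> FAULT, evict 1, frames=[4,3] (faults so far: 7)
  LRU total faults: 7
--- Optimal ---
  step 0: ref 1 -> FAULT, frames=[1,-] (faults so far: 1)
  step 1: ref 2 -> FAULT, frames=[1,2] (faults so far: 2)
  step 2: ref 5 -> FAULT, evict 2, frames=[1,5] (faults so far: 3)
  step 3: ref 1 -> HIT, frames=[1,5] (faults so far: 3)
  step 4: ref 1 -> HIT, frames=[1,5] (faults so far: 3)
  step 5: ref 1 -> HIT, frames=[1,5] (faults so far: 3)
  step 6: ref 3 -> FAULT, evict 5, frames=[1,3] (faults so far: 4)
  step 7: ref 1 -> HIT, frames=[1,3] (faults so far: 4)
  step 8: ref 1 -> HIT, frames=[1,3] (faults so far: 4)
  step 9: ref 4 -> FAULT, evict 1, frames=[4,3] (faults so far: 5)
  step 10: ref 4 -> HIT, frames=[4,3] (faults so far: 5)
  step 11: ref 3 -> HIT, frames=[4,3] (faults so far: 5)
  Optimal total faults: 5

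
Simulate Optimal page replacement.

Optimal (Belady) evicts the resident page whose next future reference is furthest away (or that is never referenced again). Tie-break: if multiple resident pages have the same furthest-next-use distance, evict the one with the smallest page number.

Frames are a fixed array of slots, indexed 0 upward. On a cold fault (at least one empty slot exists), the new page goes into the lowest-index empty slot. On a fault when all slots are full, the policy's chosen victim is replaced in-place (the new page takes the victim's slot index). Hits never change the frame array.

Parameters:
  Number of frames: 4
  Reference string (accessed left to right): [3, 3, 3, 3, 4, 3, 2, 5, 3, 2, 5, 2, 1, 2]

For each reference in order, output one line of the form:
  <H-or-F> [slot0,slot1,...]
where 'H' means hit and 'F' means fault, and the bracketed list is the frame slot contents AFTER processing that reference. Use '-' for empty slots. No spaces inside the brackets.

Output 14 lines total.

F [3,-,-,-]
H [3,-,-,-]
H [3,-,-,-]
H [3,-,-,-]
F [3,4,-,-]
H [3,4,-,-]
F [3,4,2,-]
F [3,4,2,5]
H [3,4,2,5]
H [3,4,2,5]
H [3,4,2,5]
H [3,4,2,5]
F [1,4,2,5]
H [1,4,2,5]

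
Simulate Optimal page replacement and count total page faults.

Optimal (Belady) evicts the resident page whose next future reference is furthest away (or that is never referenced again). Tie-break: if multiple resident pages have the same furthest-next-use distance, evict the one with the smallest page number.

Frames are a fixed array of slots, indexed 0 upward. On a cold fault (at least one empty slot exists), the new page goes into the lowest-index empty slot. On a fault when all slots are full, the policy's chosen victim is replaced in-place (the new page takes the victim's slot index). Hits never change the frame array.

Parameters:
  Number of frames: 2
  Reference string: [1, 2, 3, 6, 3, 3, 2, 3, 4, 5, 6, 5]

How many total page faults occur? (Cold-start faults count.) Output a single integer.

Answer: 8

Derivation:
Step 0: ref 1 → FAULT, frames=[1,-]
Step 1: ref 2 → FAULT, frames=[1,2]
Step 2: ref 3 → FAULT (evict 1), frames=[3,2]
Step 3: ref 6 → FAULT (evict 2), frames=[3,6]
Step 4: ref 3 → HIT, frames=[3,6]
Step 5: ref 3 → HIT, frames=[3,6]
Step 6: ref 2 → FAULT (evict 6), frames=[3,2]
Step 7: ref 3 → HIT, frames=[3,2]
Step 8: ref 4 → FAULT (evict 2), frames=[3,4]
Step 9: ref 5 → FAULT (evict 3), frames=[5,4]
Step 10: ref 6 → FAULT (evict 4), frames=[5,6]
Step 11: ref 5 → HIT, frames=[5,6]
Total faults: 8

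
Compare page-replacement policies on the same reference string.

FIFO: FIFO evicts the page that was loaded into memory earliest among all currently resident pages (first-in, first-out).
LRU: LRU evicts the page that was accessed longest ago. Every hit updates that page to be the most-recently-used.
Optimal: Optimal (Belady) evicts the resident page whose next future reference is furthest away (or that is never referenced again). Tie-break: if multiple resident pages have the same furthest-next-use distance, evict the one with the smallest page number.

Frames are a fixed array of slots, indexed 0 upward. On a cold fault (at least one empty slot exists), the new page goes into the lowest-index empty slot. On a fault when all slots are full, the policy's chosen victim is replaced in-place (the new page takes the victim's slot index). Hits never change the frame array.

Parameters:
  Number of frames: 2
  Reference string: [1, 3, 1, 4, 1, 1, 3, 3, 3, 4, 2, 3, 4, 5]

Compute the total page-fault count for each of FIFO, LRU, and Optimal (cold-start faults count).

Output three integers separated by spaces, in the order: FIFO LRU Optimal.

--- FIFO ---
  step 0: ref 1 -> FAULT, frames=[1,-] (faults so far: 1)
  step 1: ref 3 -> FAULT, frames=[1,3] (faults so far: 2)
  step 2: ref 1 -> HIT, frames=[1,3] (faults so far: 2)
  step 3: ref 4 -> FAULT, evict 1, frames=[4,3] (faults so far: 3)
  step 4: ref 1 -> FAULT, evict 3, frames=[4,1] (faults so far: 4)
  step 5: ref 1 -> HIT, frames=[4,1] (faults so far: 4)
  step 6: ref 3 -> FAULT, evict 4, frames=[3,1] (faults so far: 5)
  step 7: ref 3 -> HIT, frames=[3,1] (faults so far: 5)
  step 8: ref 3 -> HIT, frames=[3,1] (faults so far: 5)
  step 9: ref 4 -> FAULT, evict 1, frames=[3,4] (faults so far: 6)
  step 10: ref 2 -> FAULT, evict 3, frames=[2,4] (faults so far: 7)
  step 11: ref 3 -> FAULT, evict 4, frames=[2,3] (faults so far: 8)
  step 12: ref 4 -> FAULT, evict 2, frames=[4,3] (faults so far: 9)
  step 13: ref 5 -> FAULT, evict 3, frames=[4,5] (faults so far: 10)
  FIFO total faults: 10
--- LRU ---
  step 0: ref 1 -> FAULT, frames=[1,-] (faults so far: 1)
  step 1: ref 3 -> FAULT, frames=[1,3] (faults so far: 2)
  step 2: ref 1 -> HIT, frames=[1,3] (faults so far: 2)
  step 3: ref 4 -> FAULT, evict 3, frames=[1,4] (faults so far: 3)
  step 4: ref 1 -> HIT, frames=[1,4] (faults so far: 3)
  step 5: ref 1 -> HIT, frames=[1,4] (faults so far: 3)
  step 6: ref 3 -> FAULT, evict 4, frames=[1,3] (faults so far: 4)
  step 7: ref 3 -> HIT, frames=[1,3] (faults so far: 4)
  step 8: ref 3 -> HIT, frames=[1,3] (faults so far: 4)
  step 9: ref 4 -> FAULT, evict 1, frames=[4,3] (faults so far: 5)
  step 10: ref 2 -> FAULT, evict 3, frames=[4,2] (faults so far: 6)
  step 11: ref 3 -> FAULT, evict 4, frames=[3,2] (faults so far: 7)
  step 12: ref 4 -> FAULT, evict 2, frames=[3,4] (faults so far: 8)
  step 13: ref 5 -> FAULT, evict 3, frames=[5,4] (faults so far: 9)
  LRU total faults: 9
--- Optimal ---
  step 0: ref 1 -> FAULT, frames=[1,-] (faults so far: 1)
  step 1: ref 3 -> FAULT, frames=[1,3] (faults so far: 2)
  step 2: ref 1 -> HIT, frames=[1,3] (faults so far: 2)
  step 3: ref 4 -> FAULT, evict 3, frames=[1,4] (faults so far: 3)
  step 4: ref 1 -> HIT, frames=[1,4] (faults so far: 3)
  step 5: ref 1 -> HIT, frames=[1,4] (faults so far: 3)
  step 6: ref 3 -> FAULT, evict 1, frames=[3,4] (faults so far: 4)
  step 7: ref 3 -> HIT, frames=[3,4] (faults so far: 4)
  step 8: ref 3 -> HIT, frames=[3,4] (faults so far: 4)
  step 9: ref 4 -> HIT, frames=[3,4] (faults so far: 4)
  step 10: ref 2 -> FAULT, evict 4, frames=[3,2] (faults so far: 5)
  step 11: ref 3 -> HIT, frames=[3,2] (faults so far: 5)
  step 12: ref 4 -> FAULT, evict 2, frames=[3,4] (faults so far: 6)
  step 13: ref 5 -> FAULT, evict 3, frames=[5,4] (faults so far: 7)
  Optimal total faults: 7

Answer: 10 9 7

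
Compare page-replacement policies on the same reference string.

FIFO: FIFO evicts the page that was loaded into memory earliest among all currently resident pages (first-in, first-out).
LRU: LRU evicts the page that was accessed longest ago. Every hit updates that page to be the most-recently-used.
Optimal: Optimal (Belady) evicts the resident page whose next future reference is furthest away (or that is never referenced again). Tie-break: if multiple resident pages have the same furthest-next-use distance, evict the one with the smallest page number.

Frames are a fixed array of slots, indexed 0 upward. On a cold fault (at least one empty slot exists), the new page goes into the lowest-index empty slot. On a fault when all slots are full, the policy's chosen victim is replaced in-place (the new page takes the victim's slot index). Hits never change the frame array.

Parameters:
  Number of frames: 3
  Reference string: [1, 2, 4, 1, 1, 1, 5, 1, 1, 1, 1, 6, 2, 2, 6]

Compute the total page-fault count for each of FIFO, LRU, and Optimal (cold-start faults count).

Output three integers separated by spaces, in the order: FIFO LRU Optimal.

Answer: 7 6 5

Derivation:
--- FIFO ---
  step 0: ref 1 -> FAULT, frames=[1,-,-] (faults so far: 1)
  step 1: ref 2 -> FAULT, frames=[1,2,-] (faults so far: 2)
  step 2: ref 4 -> FAULT, frames=[1,2,4] (faults so far: 3)
  step 3: ref 1 -> HIT, frames=[1,2,4] (faults so far: 3)
  step 4: ref 1 -> HIT, frames=[1,2,4] (faults so far: 3)
  step 5: ref 1 -> HIT, frames=[1,2,4] (faults so far: 3)
  step 6: ref 5 -> FAULT, evict 1, frames=[5,2,4] (faults so far: 4)
  step 7: ref 1 -> FAULT, evict 2, frames=[5,1,4] (faults so far: 5)
  step 8: ref 1 -> HIT, frames=[5,1,4] (faults so far: 5)
  step 9: ref 1 -> HIT, frames=[5,1,4] (faults so far: 5)
  step 10: ref 1 -> HIT, frames=[5,1,4] (faults so far: 5)
  step 11: ref 6 -> FAULT, evict 4, frames=[5,1,6] (faults so far: 6)
  step 12: ref 2 -> FAULT, evict 5, frames=[2,1,6] (faults so far: 7)
  step 13: ref 2 -> HIT, frames=[2,1,6] (faults so far: 7)
  step 14: ref 6 -> HIT, frames=[2,1,6] (faults so far: 7)
  FIFO total faults: 7
--- LRU ---
  step 0: ref 1 -> FAULT, frames=[1,-,-] (faults so far: 1)
  step 1: ref 2 -> FAULT, frames=[1,2,-] (faults so far: 2)
  step 2: ref 4 -> FAULT, frames=[1,2,4] (faults so far: 3)
  step 3: ref 1 -> HIT, frames=[1,2,4] (faults so far: 3)
  step 4: ref 1 -> HIT, frames=[1,2,4] (faults so far: 3)
  step 5: ref 1 -> HIT, frames=[1,2,4] (faults so far: 3)
  step 6: ref 5 -> FAULT, evict 2, frames=[1,5,4] (faults so far: 4)
  step 7: ref 1 -> HIT, frames=[1,5,4] (faults so far: 4)
  step 8: ref 1 -> HIT, frames=[1,5,4] (faults so far: 4)
  step 9: ref 1 -> HIT, frames=[1,5,4] (faults so far: 4)
  step 10: ref 1 -> HIT, frames=[1,5,4] (faults so far: 4)
  step 11: ref 6 -> FAULT, evict 4, frames=[1,5,6] (faults so far: 5)
  step 12: ref 2 -> FAULT, evict 5, frames=[1,2,6] (faults so far: 6)
  step 13: ref 2 -> HIT, frames=[1,2,6] (faults so far: 6)
  step 14: ref 6 -> HIT, frames=[1,2,6] (faults so far: 6)
  LRU total faults: 6
--- Optimal ---
  step 0: ref 1 -> FAULT, frames=[1,-,-] (faults so far: 1)
  step 1: ref 2 -> FAULT, frames=[1,2,-] (faults so far: 2)
  step 2: ref 4 -> FAULT, frames=[1,2,4] (faults so far: 3)
  step 3: ref 1 -> HIT, frames=[1,2,4] (faults so far: 3)
  step 4: ref 1 -> HIT, frames=[1,2,4] (faults so far: 3)
  step 5: ref 1 -> HIT, frames=[1,2,4] (faults so far: 3)
  step 6: ref 5 -> FAULT, evict 4, frames=[1,2,5] (faults so far: 4)
  step 7: ref 1 -> HIT, frames=[1,2,5] (faults so far: 4)
  step 8: ref 1 -> HIT, frames=[1,2,5] (faults so far: 4)
  step 9: ref 1 -> HIT, frames=[1,2,5] (faults so far: 4)
  step 10: ref 1 -> HIT, frames=[1,2,5] (faults so far: 4)
  step 11: ref 6 -> FAULT, evict 1, frames=[6,2,5] (faults so far: 5)
  step 12: ref 2 -> HIT, frames=[6,2,5] (faults so far: 5)
  step 13: ref 2 -> HIT, frames=[6,2,5] (faults so far: 5)
  step 14: ref 6 -> HIT, frames=[6,2,5] (faults so far: 5)
  Optimal total faults: 5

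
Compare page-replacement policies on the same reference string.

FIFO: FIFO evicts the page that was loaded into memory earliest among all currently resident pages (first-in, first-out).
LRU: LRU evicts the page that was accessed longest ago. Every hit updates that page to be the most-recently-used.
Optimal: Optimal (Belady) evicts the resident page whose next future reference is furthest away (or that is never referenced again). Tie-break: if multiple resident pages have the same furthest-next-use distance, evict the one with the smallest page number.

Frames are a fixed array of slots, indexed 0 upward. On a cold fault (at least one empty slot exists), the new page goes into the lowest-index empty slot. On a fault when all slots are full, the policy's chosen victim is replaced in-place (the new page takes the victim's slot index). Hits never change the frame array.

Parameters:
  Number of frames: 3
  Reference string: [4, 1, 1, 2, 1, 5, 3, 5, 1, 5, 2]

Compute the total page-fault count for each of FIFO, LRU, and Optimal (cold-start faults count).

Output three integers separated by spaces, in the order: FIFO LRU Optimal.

--- FIFO ---
  step 0: ref 4 -> FAULT, frames=[4,-,-] (faults so far: 1)
  step 1: ref 1 -> FAULT, frames=[4,1,-] (faults so far: 2)
  step 2: ref 1 -> HIT, frames=[4,1,-] (faults so far: 2)
  step 3: ref 2 -> FAULT, frames=[4,1,2] (faults so far: 3)
  step 4: ref 1 -> HIT, frames=[4,1,2] (faults so far: 3)
  step 5: ref 5 -> FAULT, evict 4, frames=[5,1,2] (faults so far: 4)
  step 6: ref 3 -> FAULT, evict 1, frames=[5,3,2] (faults so far: 5)
  step 7: ref 5 -> HIT, frames=[5,3,2] (faults so far: 5)
  step 8: ref 1 -> FAULT, evict 2, frames=[5,3,1] (faults so far: 6)
  step 9: ref 5 -> HIT, frames=[5,3,1] (faults so far: 6)
  step 10: ref 2 -> FAULT, evict 5, frames=[2,3,1] (faults so far: 7)
  FIFO total faults: 7
--- LRU ---
  step 0: ref 4 -> FAULT, frames=[4,-,-] (faults so far: 1)
  step 1: ref 1 -> FAULT, frames=[4,1,-] (faults so far: 2)
  step 2: ref 1 -> HIT, frames=[4,1,-] (faults so far: 2)
  step 3: ref 2 -> FAULT, frames=[4,1,2] (faults so far: 3)
  step 4: ref 1 -> HIT, frames=[4,1,2] (faults so far: 3)
  step 5: ref 5 -> FAULT, evict 4, frames=[5,1,2] (faults so far: 4)
  step 6: ref 3 -> FAULT, evict 2, frames=[5,1,3] (faults so far: 5)
  step 7: ref 5 -> HIT, frames=[5,1,3] (faults so far: 5)
  step 8: ref 1 -> HIT, frames=[5,1,3] (faults so far: 5)
  step 9: ref 5 -> HIT, frames=[5,1,3] (faults so far: 5)
  step 10: ref 2 -> FAULT, evict 3, frames=[5,1,2] (faults so far: 6)
  LRU total faults: 6
--- Optimal ---
  step 0: ref 4 -> FAULT, frames=[4,-,-] (faults so far: 1)
  step 1: ref 1 -> FAULT, frames=[4,1,-] (faults so far: 2)
  step 2: ref 1 -> HIT, frames=[4,1,-] (faults so far: 2)
  step 3: ref 2 -> FAULT, frames=[4,1,2] (faults so far: 3)
  step 4: ref 1 -> HIT, frames=[4,1,2] (faults so far: 3)
  step 5: ref 5 -> FAULT, evict 4, frames=[5,1,2] (faults so far: 4)
  step 6: ref 3 -> FAULT, evict 2, frames=[5,1,3] (faults so far: 5)
  step 7: ref 5 -> HIT, frames=[5,1,3] (faults so far: 5)
  step 8: ref 1 -> HIT, frames=[5,1,3] (faults so far: 5)
  step 9: ref 5 -> HIT, frames=[5,1,3] (faults so far: 5)
  step 10: ref 2 -> FAULT, evict 1, frames=[5,2,3] (faults so far: 6)
  Optimal total faults: 6

Answer: 7 6 6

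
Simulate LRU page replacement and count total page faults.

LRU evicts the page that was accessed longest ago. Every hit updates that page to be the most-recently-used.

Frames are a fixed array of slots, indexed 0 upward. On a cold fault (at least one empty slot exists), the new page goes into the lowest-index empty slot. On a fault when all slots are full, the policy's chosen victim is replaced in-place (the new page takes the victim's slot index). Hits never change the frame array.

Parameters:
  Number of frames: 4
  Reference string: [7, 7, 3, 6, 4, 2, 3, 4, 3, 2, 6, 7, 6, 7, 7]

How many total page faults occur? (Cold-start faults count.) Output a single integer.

Step 0: ref 7 → FAULT, frames=[7,-,-,-]
Step 1: ref 7 → HIT, frames=[7,-,-,-]
Step 2: ref 3 → FAULT, frames=[7,3,-,-]
Step 3: ref 6 → FAULT, frames=[7,3,6,-]
Step 4: ref 4 → FAULT, frames=[7,3,6,4]
Step 5: ref 2 → FAULT (evict 7), frames=[2,3,6,4]
Step 6: ref 3 → HIT, frames=[2,3,6,4]
Step 7: ref 4 → HIT, frames=[2,3,6,4]
Step 8: ref 3 → HIT, frames=[2,3,6,4]
Step 9: ref 2 → HIT, frames=[2,3,6,4]
Step 10: ref 6 → HIT, frames=[2,3,6,4]
Step 11: ref 7 → FAULT (evict 4), frames=[2,3,6,7]
Step 12: ref 6 → HIT, frames=[2,3,6,7]
Step 13: ref 7 → HIT, frames=[2,3,6,7]
Step 14: ref 7 → HIT, frames=[2,3,6,7]
Total faults: 6

Answer: 6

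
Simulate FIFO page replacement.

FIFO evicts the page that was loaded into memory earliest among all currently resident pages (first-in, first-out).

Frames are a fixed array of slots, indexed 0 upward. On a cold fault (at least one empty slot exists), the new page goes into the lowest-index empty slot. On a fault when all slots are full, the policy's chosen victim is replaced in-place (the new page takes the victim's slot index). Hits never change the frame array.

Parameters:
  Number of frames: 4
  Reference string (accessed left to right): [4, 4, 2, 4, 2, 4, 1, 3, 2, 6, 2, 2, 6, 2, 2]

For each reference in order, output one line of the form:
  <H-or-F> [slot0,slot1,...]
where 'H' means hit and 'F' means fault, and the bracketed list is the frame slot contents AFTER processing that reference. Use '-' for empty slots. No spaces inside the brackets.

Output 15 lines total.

F [4,-,-,-]
H [4,-,-,-]
F [4,2,-,-]
H [4,2,-,-]
H [4,2,-,-]
H [4,2,-,-]
F [4,2,1,-]
F [4,2,1,3]
H [4,2,1,3]
F [6,2,1,3]
H [6,2,1,3]
H [6,2,1,3]
H [6,2,1,3]
H [6,2,1,3]
H [6,2,1,3]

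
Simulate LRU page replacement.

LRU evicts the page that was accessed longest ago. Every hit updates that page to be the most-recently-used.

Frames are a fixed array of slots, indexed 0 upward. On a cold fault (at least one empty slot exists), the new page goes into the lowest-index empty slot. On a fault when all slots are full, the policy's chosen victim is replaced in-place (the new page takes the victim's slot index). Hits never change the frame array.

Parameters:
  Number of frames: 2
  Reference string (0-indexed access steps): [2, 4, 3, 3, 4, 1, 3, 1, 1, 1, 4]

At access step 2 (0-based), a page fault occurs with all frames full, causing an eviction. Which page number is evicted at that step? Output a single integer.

Step 0: ref 2 -> FAULT, frames=[2,-]
Step 1: ref 4 -> FAULT, frames=[2,4]
Step 2: ref 3 -> FAULT, evict 2, frames=[3,4]
At step 2: evicted page 2

Answer: 2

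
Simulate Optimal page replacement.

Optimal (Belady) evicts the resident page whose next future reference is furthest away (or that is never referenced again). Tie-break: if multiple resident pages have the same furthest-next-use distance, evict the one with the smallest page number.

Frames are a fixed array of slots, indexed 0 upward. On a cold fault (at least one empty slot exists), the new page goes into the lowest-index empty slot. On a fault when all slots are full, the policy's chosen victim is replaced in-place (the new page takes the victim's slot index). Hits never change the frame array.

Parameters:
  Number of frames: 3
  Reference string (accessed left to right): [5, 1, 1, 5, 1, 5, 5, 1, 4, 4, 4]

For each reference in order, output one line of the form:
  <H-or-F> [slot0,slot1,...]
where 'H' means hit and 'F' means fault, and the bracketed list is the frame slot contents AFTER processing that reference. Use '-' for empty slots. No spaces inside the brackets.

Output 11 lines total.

F [5,-,-]
F [5,1,-]
H [5,1,-]
H [5,1,-]
H [5,1,-]
H [5,1,-]
H [5,1,-]
H [5,1,-]
F [5,1,4]
H [5,1,4]
H [5,1,4]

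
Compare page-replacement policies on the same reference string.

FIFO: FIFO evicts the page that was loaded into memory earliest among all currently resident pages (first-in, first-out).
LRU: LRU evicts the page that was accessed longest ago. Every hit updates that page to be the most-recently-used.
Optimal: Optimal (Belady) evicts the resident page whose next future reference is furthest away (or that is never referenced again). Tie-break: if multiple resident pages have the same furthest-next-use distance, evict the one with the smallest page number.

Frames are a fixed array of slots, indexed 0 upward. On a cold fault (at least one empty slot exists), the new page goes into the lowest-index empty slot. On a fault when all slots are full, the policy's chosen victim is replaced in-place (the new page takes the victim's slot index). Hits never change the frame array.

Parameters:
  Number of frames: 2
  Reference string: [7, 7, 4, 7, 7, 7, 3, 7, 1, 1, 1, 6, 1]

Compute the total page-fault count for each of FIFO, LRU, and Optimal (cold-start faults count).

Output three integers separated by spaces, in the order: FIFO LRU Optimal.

Answer: 6 5 5

Derivation:
--- FIFO ---
  step 0: ref 7 -> FAULT, frames=[7,-] (faults so far: 1)
  step 1: ref 7 -> HIT, frames=[7,-] (faults so far: 1)
  step 2: ref 4 -> FAULT, frames=[7,4] (faults so far: 2)
  step 3: ref 7 -> HIT, frames=[7,4] (faults so far: 2)
  step 4: ref 7 -> HIT, frames=[7,4] (faults so far: 2)
  step 5: ref 7 -> HIT, frames=[7,4] (faults so far: 2)
  step 6: ref 3 -> FAULT, evict 7, frames=[3,4] (faults so far: 3)
  step 7: ref 7 -> FAULT, evict 4, frames=[3,7] (faults so far: 4)
  step 8: ref 1 -> FAULT, evict 3, frames=[1,7] (faults so far: 5)
  step 9: ref 1 -> HIT, frames=[1,7] (faults so far: 5)
  step 10: ref 1 -> HIT, frames=[1,7] (faults so far: 5)
  step 11: ref 6 -> FAULT, evict 7, frames=[1,6] (faults so far: 6)
  step 12: ref 1 -> HIT, frames=[1,6] (faults so far: 6)
  FIFO total faults: 6
--- LRU ---
  step 0: ref 7 -> FAULT, frames=[7,-] (faults so far: 1)
  step 1: ref 7 -> HIT, frames=[7,-] (faults so far: 1)
  step 2: ref 4 -> FAULT, frames=[7,4] (faults so far: 2)
  step 3: ref 7 -> HIT, frames=[7,4] (faults so far: 2)
  step 4: ref 7 -> HIT, frames=[7,4] (faults so far: 2)
  step 5: ref 7 -> HIT, frames=[7,4] (faults so far: 2)
  step 6: ref 3 -> FAULT, evict 4, frames=[7,3] (faults so far: 3)
  step 7: ref 7 -> HIT, frames=[7,3] (faults so far: 3)
  step 8: ref 1 -> FAULT, evict 3, frames=[7,1] (faults so far: 4)
  step 9: ref 1 -> HIT, frames=[7,1] (faults so far: 4)
  step 10: ref 1 -> HIT, frames=[7,1] (faults so far: 4)
  step 11: ref 6 -> FAULT, evict 7, frames=[6,1] (faults so far: 5)
  step 12: ref 1 -> HIT, frames=[6,1] (faults so far: 5)
  LRU total faults: 5
--- Optimal ---
  step 0: ref 7 -> FAULT, frames=[7,-] (faults so far: 1)
  step 1: ref 7 -> HIT, frames=[7,-] (faults so far: 1)
  step 2: ref 4 -> FAULT, frames=[7,4] (faults so far: 2)
  step 3: ref 7 -> HIT, frames=[7,4] (faults so far: 2)
  step 4: ref 7 -> HIT, frames=[7,4] (faults so far: 2)
  step 5: ref 7 -> HIT, frames=[7,4] (faults so far: 2)
  step 6: ref 3 -> FAULT, evict 4, frames=[7,3] (faults so far: 3)
  step 7: ref 7 -> HIT, frames=[7,3] (faults so far: 3)
  step 8: ref 1 -> FAULT, evict 3, frames=[7,1] (faults so far: 4)
  step 9: ref 1 -> HIT, frames=[7,1] (faults so far: 4)
  step 10: ref 1 -> HIT, frames=[7,1] (faults so far: 4)
  step 11: ref 6 -> FAULT, evict 7, frames=[6,1] (faults so far: 5)
  step 12: ref 1 -> HIT, frames=[6,1] (faults so far: 5)
  Optimal total faults: 5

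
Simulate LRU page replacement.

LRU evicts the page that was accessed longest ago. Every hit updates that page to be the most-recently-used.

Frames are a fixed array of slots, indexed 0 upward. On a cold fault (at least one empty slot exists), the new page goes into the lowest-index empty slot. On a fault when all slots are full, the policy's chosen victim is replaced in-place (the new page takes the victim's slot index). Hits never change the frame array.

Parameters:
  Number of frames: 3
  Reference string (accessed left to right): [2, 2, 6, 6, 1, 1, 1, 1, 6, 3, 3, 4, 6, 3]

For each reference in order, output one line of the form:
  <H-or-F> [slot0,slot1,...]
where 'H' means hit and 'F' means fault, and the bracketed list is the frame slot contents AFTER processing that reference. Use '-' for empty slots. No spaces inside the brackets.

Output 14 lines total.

F [2,-,-]
H [2,-,-]
F [2,6,-]
H [2,6,-]
F [2,6,1]
H [2,6,1]
H [2,6,1]
H [2,6,1]
H [2,6,1]
F [3,6,1]
H [3,6,1]
F [3,6,4]
H [3,6,4]
H [3,6,4]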